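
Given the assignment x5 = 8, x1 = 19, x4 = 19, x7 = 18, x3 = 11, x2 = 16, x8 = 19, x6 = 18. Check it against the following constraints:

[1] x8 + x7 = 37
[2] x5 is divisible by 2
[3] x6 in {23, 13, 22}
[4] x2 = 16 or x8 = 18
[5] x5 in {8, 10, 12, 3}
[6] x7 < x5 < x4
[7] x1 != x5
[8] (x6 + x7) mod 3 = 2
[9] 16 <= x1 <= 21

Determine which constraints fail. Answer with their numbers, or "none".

Constraints 3, 6, 8 are violated.

[1] x8 + x7 = 19 + 18 = 37  ✓
[2] 8 / 2 = 4, so 2 divides 8  ✓
[3] x6 = 18 is not in {23, 13, 22}  ✗
[4] x2 = 16 = 16 (first disjunct)  ✓
[5] x5 = 8 is in {8, 10, 12, 3}  ✓
[6] values 18, 8, 19; x7 = 18 is not < x5 = 8  ✗
[7] x1 = 19, x5 = 8; distinct  ✓
[8] x6 + x7 = 36; 36 mod 3 = 0, not 2  ✗
[9] x1 = 19 lies in [16, 21]  ✓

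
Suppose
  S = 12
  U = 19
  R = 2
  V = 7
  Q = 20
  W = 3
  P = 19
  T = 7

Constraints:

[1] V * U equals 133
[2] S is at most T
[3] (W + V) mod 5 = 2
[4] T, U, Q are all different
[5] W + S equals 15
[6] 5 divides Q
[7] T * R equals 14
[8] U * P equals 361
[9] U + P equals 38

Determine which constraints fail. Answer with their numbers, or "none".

[1] V * U = 7 * 19 = 133 — satisfied.
[2] S = 12, T = 7; 12 > 7 (want ≤) — violated.
[3] W + V = 10; 10 mod 5 = 0, not 2 — violated.
[4] values 7, 19, 20 are pairwise distinct — satisfied.
[5] W + S = 3 + 12 = 15 — satisfied.
[6] 20 / 5 = 4, so 5 divides 20 — satisfied.
[7] T * R = 7 * 2 = 14 — satisfied.
[8] U * P = 19 * 19 = 361 — satisfied.
[9] U + P = 19 + 19 = 38 — satisfied.

No — constraints 2 and 3 are not satisfied.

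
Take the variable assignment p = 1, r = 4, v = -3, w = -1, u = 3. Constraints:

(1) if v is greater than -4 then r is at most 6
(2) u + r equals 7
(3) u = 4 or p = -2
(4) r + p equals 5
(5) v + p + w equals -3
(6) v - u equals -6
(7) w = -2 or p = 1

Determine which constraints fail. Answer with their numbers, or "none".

(1) v = -3 > -4, so we need r ≤ 6; r = 4 ≤ 6  OK
(2) u + r = 3 + 4 = 7  OK
(3) u = 3 ≠ 4 and p = 1 ≠ -2; both disjuncts false  FAIL
(4) r + p = 4 + 1 = 5  OK
(5) v + p + w = -3 + 1 + (-1) = -3  OK
(6) v - u = -3 - 3 = -6  OK
(7) w = -1 ≠ -2, but p = 1 = 1 (second disjunct)  OK

Violated: 3.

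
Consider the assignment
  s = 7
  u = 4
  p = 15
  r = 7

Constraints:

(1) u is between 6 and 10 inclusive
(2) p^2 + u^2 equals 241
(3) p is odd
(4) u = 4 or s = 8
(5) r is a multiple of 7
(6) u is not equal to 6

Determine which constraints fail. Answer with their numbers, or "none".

No — constraint 1 is not satisfied.

(1) u = 4 is outside [6, 10] — fails.
(2) p^2 + u^2 = 15^2 + 4^2 = 225 + 16 = 241 — holds.
(3) p = 15 is odd — holds.
(4) u = 4 = 4 (first disjunct) — holds.
(5) 7 / 7 = 1, so 7 divides 7 — holds.
(6) u = 4, and 4 ≠ 6 — holds.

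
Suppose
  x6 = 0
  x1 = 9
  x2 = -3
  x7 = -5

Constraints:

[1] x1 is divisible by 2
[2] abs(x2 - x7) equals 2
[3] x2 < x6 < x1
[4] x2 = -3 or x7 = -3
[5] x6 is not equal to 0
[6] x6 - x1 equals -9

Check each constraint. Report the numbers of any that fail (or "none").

Constraints 1, 5 are violated.

[1] 9 = 2*4 + 1, so 2 does not divide 9  no
[2] abs(-3 - (-5)) = 2  yes
[3] values -3 < 0 < 9  yes
[4] x2 = -3 = -3 (first disjunct)  yes
[5] x6 = 0, but 0 is required to differ  no
[6] x6 - x1 = 0 - 9 = -9  yes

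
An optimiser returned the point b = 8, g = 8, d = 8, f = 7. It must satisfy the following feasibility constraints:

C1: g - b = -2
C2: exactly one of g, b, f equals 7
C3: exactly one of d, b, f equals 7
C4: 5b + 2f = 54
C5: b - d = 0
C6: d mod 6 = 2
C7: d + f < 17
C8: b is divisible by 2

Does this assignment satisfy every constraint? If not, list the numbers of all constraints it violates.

C1: g - b = 8 - 8 = 0, not -2 — does not hold.
C2: g=8, b=8, f=7; 1 of them equals 7 — holds.
C3: d=8, b=8, f=7; 1 of them equals 7 — holds.
C4: 5b + 2f = 5(8) + 2(7) = 54 — holds.
C5: b - d = 8 - 8 = 0 — holds.
C6: 8 mod 6 = 2 — holds.
C7: d + f = 8 + 7 = 15; 15 < 17 — holds.
C8: 8 / 2 = 4, so 2 divides 8 — holds.

The assignment fails constraint 1.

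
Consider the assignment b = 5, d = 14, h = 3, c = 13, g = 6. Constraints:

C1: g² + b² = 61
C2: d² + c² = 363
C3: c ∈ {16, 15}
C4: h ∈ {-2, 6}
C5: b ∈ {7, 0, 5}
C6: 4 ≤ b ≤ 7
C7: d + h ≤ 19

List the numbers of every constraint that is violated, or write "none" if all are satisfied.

C1: g² + b² = 6² + 5² = 36 + 25 = 61 — holds.
C2: d² + c² = 14² + 13² = 196 + 169 = 365, not 363 — fails.
C3: c = 13 is not in {16, 15} — fails.
C4: h = 3 is not in {-2, 6} — fails.
C5: b = 5 is in {7, 0, 5} — holds.
C6: b = 5 lies in [4, 7] — holds.
C7: d + h = 14 + 3 = 17; 17 ≤ 19 — holds.

Constraints 2, 3, 4 are violated.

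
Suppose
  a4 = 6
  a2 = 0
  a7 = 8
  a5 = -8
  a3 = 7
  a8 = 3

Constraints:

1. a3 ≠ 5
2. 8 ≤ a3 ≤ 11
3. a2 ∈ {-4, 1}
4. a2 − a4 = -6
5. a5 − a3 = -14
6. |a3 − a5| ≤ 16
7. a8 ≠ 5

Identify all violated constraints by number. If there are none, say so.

Violated: 2, 3, and 5.

1. a3 = 7, and 7 ≠ 5 — holds.
2. a3 = 7 is outside [8, 11] — fails.
3. a2 = 0 is not in {-4, 1} — fails.
4. a2 − a4 = 0 − 6 = -6 — holds.
5. a5 − a3 = -8 − 7 = -15, not -14 — fails.
6. |7 − (-8)| = 15; 15 ≤ 16 — holds.
7. a8 = 3, and 3 ≠ 5 — holds.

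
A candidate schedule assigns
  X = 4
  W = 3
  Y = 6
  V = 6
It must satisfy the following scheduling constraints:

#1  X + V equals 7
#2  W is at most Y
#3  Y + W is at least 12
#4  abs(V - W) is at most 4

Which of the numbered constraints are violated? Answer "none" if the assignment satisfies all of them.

#1 X + V = 4 + 6 = 10, not 7 — fails.
#2 W = 3, Y = 6; 3 ≤ 6 — holds.
#3 Y + W = 6 + 3 = 9; 9 < 12, bound 12 not met — fails.
#4 abs(6 - 3) = 3; 3 ≤ 4 — holds.

Constraints 1, 3 are violated.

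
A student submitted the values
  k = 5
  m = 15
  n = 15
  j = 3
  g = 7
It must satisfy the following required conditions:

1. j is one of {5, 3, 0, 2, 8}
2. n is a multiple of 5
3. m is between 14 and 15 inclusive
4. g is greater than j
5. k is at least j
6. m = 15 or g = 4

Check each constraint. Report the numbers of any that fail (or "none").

1. j = 3 is in {5, 3, 0, 2, 8}  true
2. 15 / 5 = 3, so 5 divides 15  true
3. m = 15 lies in [14, 15]  true
4. g = 7, j = 3; 7 > 3  true
5. k = 5, j = 3; 5 ≥ 3  true
6. m = 15 = 15 (first disjunct)  true

None — every constraint holds.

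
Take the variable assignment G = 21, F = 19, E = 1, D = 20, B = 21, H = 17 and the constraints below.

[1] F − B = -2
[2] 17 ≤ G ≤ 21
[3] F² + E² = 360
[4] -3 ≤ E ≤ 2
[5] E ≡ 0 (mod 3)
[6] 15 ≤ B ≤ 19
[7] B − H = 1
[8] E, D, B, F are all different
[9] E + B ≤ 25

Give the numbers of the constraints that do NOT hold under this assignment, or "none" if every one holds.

[1] F − B = 19 − 21 = -2 — holds.
[2] G = 21 lies in [17, 21] — holds.
[3] F² + E² = 19² + 1² = 361 + 1 = 362, not 360 — fails.
[4] E = 1 lies in [-3, 2] — holds.
[5] 1 mod 3 = 1, not 0 — fails.
[6] B = 21 is outside [15, 19] — fails.
[7] B − H = 21 − 17 = 4, not 1 — fails.
[8] values 1, 20, 21, 19 are pairwise distinct — holds.
[9] E + B = 1 + 21 = 22; 22 ≤ 25 — holds.

No — constraints 3, 5, 6, and 7 are not satisfied.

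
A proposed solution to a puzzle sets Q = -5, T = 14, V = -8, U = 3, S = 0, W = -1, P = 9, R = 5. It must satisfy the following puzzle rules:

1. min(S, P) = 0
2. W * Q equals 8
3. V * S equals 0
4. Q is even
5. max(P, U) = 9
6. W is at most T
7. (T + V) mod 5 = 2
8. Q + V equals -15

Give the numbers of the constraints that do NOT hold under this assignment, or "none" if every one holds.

1. min(0, 9) = 0  ✓
2. W * Q = -1 * (-5) = 5, not 8  ✗
3. V * S = -8 * 0 = 0  ✓
4. Q = -5 is odd  ✗
5. max(9, 3) = 9  ✓
6. W = -1, T = 14; -1 ≤ 14  ✓
7. T + V = 6; 6 mod 5 = 1, not 2  ✗
8. Q + V = -5 + (-8) = -13, not -15  ✗

No — constraints 2, 4, 7, and 8 are not satisfied.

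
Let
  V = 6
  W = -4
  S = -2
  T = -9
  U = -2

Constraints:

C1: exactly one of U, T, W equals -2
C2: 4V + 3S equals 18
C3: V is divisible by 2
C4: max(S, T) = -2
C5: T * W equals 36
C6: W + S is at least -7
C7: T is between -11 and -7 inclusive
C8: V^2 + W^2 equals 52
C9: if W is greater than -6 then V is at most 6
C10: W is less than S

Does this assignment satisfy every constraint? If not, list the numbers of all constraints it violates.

C1: U=-2, T=-9, W=-4; 1 of them equals -2 — satisfied.
C2: 4V + 3S = 4(6) + 3(-2) = 18 — satisfied.
C3: 6 / 2 = 3, so 2 divides 6 — satisfied.
C4: max(-2, -9) = -2 — satisfied.
C5: T * W = -9 * (-4) = 36 — satisfied.
C6: W + S = -4 + (-2) = -6; -6 ≥ -7 — satisfied.
C7: T = -9 lies in [-11, -7] — satisfied.
C8: V^2 + W^2 = 6^2 + (-4)^2 = 36 + 16 = 52 — satisfied.
C9: W = -4 > -6, so we need V ≤ 6; V = 6 ≤ 6 — satisfied.
C10: W = -4, S = -2; -4 < -2 — satisfied.

All constraints are satisfied.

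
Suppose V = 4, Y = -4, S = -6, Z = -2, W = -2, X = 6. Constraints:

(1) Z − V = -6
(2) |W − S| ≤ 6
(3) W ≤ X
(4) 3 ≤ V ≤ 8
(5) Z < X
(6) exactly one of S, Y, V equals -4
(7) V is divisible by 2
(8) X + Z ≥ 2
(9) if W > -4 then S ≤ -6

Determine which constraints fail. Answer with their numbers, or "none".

The assignment satisfies every constraint.

(1) Z − V = -2 − 4 = -6 — OK.
(2) |-2 − (-6)| = 4; 4 ≤ 6 — OK.
(3) W = -2, X = 6; -2 ≤ 6 — OK.
(4) V = 4 lies in [3, 8] — OK.
(5) Z = -2, X = 6; -2 < 6 — OK.
(6) S=-6, Y=-4, V=4; 1 of them equals -4 — OK.
(7) 4 / 2 = 2, so 2 divides 4 — OK.
(8) X + Z = 6 + (-2) = 4; 4 ≥ 2 — OK.
(9) W = -2 > -4, so we need S ≤ -6; S = -6 ≤ -6 — OK.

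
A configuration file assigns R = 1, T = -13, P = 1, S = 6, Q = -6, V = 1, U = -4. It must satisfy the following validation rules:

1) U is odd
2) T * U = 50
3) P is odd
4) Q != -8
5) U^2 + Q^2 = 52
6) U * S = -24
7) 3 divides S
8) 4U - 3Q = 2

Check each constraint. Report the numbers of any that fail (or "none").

No — constraints 1 and 2 are not satisfied.

1) U = -4 is even — violated.
2) T * U = -13 * (-4) = 52, not 50 — violated.
3) P = 1 is odd — OK.
4) Q = -6, and -6 ≠ -8 — OK.
5) U^2 + Q^2 = (-4)^2 + (-6)^2 = 16 + 36 = 52 — OK.
6) U * S = -4 * 6 = -24 — OK.
7) 6 / 3 = 2, so 3 divides 6 — OK.
8) 4U - 3Q = 4(-4) - 3(-6) = 2 — OK.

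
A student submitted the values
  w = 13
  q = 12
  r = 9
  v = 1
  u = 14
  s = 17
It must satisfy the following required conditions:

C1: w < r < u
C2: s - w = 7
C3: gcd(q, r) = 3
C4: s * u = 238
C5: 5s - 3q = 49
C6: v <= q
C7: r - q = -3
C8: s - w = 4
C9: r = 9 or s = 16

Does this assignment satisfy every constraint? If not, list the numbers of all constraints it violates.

C1: values 13, 9, 14; w = 13 is not < r = 9 — fails.
C2: s - w = 17 - 13 = 4, not 7 — fails.
C3: gcd(12, 9) = 3 — holds.
C4: s * u = 17 * 14 = 238 — holds.
C5: 5s - 3q = 5(17) - 3(12) = 49 — holds.
C6: v = 1, q = 12; 1 ≤ 12 — holds.
C7: r - q = 9 - 12 = -3 — holds.
C8: s - w = 17 - 13 = 4 — holds.
C9: r = 9 = 9 (first disjunct) — holds.

The assignment fails constraints 1, 2.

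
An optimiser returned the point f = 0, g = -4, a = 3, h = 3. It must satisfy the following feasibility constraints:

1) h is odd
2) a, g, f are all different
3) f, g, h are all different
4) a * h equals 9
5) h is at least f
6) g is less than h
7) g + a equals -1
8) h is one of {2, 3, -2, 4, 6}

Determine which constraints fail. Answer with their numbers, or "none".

The assignment satisfies every constraint.

1) h = 3 is odd  true
2) values 3, -4, 0 are pairwise distinct  true
3) values 0, -4, 3 are pairwise distinct  true
4) a * h = 3 * 3 = 9  true
5) h = 3, f = 0; 3 ≥ 0  true
6) g = -4, h = 3; -4 < 3  true
7) g + a = -4 + 3 = -1  true
8) h = 3 is in {2, 3, -2, 4, 6}  true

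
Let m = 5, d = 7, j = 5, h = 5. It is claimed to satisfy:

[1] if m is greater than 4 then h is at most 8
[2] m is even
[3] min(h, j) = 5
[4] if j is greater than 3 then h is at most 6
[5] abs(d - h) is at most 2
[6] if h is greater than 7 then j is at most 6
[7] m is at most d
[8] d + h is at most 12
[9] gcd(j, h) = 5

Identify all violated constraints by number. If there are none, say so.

The assignment fails constraint 2.

[1] m = 5 > 4, so we need h ≤ 8; h = 5 ≤ 8  OK
[2] m = 5 is odd  FAIL
[3] min(5, 5) = 5  OK
[4] j = 5 > 3, so we need h ≤ 6; h = 5 ≤ 6  OK
[5] abs(7 - 5) = 2; 2 ≤ 2  OK
[6] h = 5, not > 7; antecedent false, conditional vacuously true  OK
[7] m = 5, d = 7; 5 ≤ 7  OK
[8] d + h = 7 + 5 = 12; 12 ≤ 12  OK
[9] gcd(5, 5) = 5  OK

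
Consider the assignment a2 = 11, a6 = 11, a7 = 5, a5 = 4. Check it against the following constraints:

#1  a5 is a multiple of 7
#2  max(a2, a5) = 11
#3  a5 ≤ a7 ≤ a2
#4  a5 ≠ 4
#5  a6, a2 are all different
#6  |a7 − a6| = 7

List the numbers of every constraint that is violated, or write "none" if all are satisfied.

#1 4 = 7×0 + 4, so 7 does not divide 4 — violated.
#2 max(11, 4) = 11 — OK.
#3 values 4 ≤ 5 ≤ 11 — OK.
#4 a5 = 4, but 4 is required to differ — violated.
#5 a6 = a2 = 11, not all different — violated.
#6 |5 − 11| = 6, not 7 — violated.

Constraints 1, 4, 5, and 6 are violated.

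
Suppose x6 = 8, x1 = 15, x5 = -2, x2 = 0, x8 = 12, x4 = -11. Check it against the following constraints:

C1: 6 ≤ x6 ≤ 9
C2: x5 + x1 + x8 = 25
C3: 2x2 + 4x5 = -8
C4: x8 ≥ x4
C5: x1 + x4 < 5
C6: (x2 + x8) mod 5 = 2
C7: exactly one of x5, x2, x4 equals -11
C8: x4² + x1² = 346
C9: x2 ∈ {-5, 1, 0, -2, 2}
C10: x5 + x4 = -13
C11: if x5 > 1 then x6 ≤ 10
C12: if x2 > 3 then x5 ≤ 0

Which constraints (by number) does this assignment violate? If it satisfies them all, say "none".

The assignment satisfies every constraint.

C1: x6 = 8 lies in [6, 9] — holds.
C2: x5 + x1 + x8 = -2 + 15 + 12 = 25 — holds.
C3: 2x2 + 4x5 = 2(0) + 4(-2) = -8 — holds.
C4: x8 = 12, x4 = -11; 12 ≥ -11 — holds.
C5: x1 + x4 = 15 + (-11) = 4; 4 < 5 — holds.
C6: x2 + x8 = 12; 12 mod 5 = 2 — holds.
C7: x5=-2, x2=0, x4=-11; 1 of them equals -11 — holds.
C8: x4² + x1² = (-11)² + 15² = 121 + 225 = 346 — holds.
C9: x2 = 0 is in {-5, 1, 0, -2, 2} — holds.
C10: x5 + x4 = -2 + (-11) = -13 — holds.
C11: x5 = -2, not > 1; antecedent false, conditional vacuously true — holds.
C12: x2 = 0, not > 3; antecedent false, conditional vacuously true — holds.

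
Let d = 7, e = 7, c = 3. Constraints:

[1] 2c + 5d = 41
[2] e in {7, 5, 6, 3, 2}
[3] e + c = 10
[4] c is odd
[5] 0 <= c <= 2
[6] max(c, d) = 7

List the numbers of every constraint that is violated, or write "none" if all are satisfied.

[1] 2c + 5d = 2(3) + 5(7) = 41  OK
[2] e = 7 is in {7, 5, 6, 3, 2}  OK
[3] e + c = 7 + 3 = 10  OK
[4] c = 3 is odd  OK
[5] c = 3 is outside [0, 2]  FAIL
[6] max(3, 7) = 7  OK

Constraint 5 is violated.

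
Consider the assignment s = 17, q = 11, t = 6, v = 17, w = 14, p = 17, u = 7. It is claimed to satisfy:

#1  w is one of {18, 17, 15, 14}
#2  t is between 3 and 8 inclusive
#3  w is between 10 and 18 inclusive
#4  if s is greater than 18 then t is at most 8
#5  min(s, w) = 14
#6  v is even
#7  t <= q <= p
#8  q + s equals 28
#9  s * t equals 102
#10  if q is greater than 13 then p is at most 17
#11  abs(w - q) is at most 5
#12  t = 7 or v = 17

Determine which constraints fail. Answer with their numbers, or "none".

The assignment fails constraint 6.

#1 w = 14 is in {18, 17, 15, 14}  yes
#2 t = 6 lies in [3, 8]  yes
#3 w = 14 lies in [10, 18]  yes
#4 s = 17, not > 18; antecedent false, conditional vacuously true  yes
#5 min(17, 14) = 14  yes
#6 v = 17 is odd  no
#7 values 6 <= 11 <= 17  yes
#8 q + s = 11 + 17 = 28  yes
#9 s * t = 17 * 6 = 102  yes
#10 q = 11, not > 13; antecedent false, conditional vacuously true  yes
#11 abs(14 - 11) = 3; 3 ≤ 5  yes
#12 t = 6 ≠ 7, but v = 17 = 17 (second disjunct)  yes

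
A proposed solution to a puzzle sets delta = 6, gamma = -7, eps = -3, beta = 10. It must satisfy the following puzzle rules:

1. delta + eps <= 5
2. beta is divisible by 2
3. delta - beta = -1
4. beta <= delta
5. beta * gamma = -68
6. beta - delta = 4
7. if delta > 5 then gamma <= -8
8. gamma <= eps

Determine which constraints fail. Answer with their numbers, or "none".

1. delta + eps = 6 + (-3) = 3; 3 ≤ 5 — holds.
2. 10 / 2 = 5, so 2 divides 10 — holds.
3. delta - beta = 6 - 10 = -4, not -1 — does not hold.
4. beta = 10, delta = 6; 10 > 6 (want ≤) — does not hold.
5. beta * gamma = 10 * (-7) = -70, not -68 — does not hold.
6. beta - delta = 10 - 6 = 4 — holds.
7. delta = 6 > 5, so we need gamma ≤ -8; but gamma = -7 > -8 — does not hold.
8. gamma = -7, eps = -3; -7 ≤ -3 — holds.

No — constraints 3, 4, 5, and 7 are not satisfied.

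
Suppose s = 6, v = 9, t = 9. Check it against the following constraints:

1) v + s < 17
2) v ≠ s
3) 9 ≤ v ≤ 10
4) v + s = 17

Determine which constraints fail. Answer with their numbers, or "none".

1) v + s = 9 + 6 = 15; 15 < 17 — holds.
2) v = 9, s = 6; distinct — holds.
3) v = 9 lies in [9, 10] — holds.
4) v + s = 9 + 6 = 15, not 17 — does not hold.

No — constraint 4 is not satisfied.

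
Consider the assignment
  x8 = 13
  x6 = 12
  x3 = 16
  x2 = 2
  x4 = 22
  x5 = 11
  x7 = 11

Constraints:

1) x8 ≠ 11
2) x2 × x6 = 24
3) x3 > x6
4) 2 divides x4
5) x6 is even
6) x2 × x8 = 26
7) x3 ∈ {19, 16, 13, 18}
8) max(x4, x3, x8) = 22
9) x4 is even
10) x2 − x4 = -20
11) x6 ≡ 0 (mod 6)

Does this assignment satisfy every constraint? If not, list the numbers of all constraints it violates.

No violations.

1) x8 = 13, and 13 ≠ 11 — OK.
2) x2 × x6 = 2 × 12 = 24 — OK.
3) x3 = 16, x6 = 12; 16 > 12 — OK.
4) 22 / 2 = 11, so 2 divides 22 — OK.
5) x6 = 12 is even — OK.
6) x2 × x8 = 2 × 13 = 26 — OK.
7) x3 = 16 is in {19, 16, 13, 18} — OK.
8) max(22, 16, 13) = 22 — OK.
9) x4 = 22 is even — OK.
10) x2 − x4 = 2 − 22 = -20 — OK.
11) 12 mod 6 = 0 — OK.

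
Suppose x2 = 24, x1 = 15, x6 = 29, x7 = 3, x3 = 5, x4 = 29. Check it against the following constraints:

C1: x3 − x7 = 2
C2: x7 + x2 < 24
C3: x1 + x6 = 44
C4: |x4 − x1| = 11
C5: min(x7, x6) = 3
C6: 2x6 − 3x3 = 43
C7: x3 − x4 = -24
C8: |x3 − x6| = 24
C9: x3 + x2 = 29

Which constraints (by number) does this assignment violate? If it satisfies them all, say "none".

C1: x3 − x7 = 5 − 3 = 2  ✔
C2: x7 + x2 = 3 + 24 = 27; 27 ≥ 24, bound 24 not met  ✘
C3: x1 + x6 = 15 + 29 = 44  ✔
C4: |29 − 15| = 14, not 11  ✘
C5: min(3, 29) = 3  ✔
C6: 2x6 − 3x3 = 2(29) − 3(5) = 43  ✔
C7: x3 − x4 = 5 − 29 = -24  ✔
C8: |5 − 29| = 24  ✔
C9: x3 + x2 = 5 + 24 = 29  ✔

Constraints 2, 4 do not hold.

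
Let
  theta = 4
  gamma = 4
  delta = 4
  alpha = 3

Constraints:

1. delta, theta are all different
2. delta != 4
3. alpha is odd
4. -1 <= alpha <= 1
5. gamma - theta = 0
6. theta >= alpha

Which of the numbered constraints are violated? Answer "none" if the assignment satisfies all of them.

The assignment fails constraints 1, 2, and 4.

1. delta = theta = 4, not all different — violated.
2. delta = 4, but 4 is required to differ — violated.
3. alpha = 3 is odd — OK.
4. alpha = 3 is outside [-1, 1] — violated.
5. gamma - theta = 4 - 4 = 0 — OK.
6. theta = 4, alpha = 3; 4 ≥ 3 — OK.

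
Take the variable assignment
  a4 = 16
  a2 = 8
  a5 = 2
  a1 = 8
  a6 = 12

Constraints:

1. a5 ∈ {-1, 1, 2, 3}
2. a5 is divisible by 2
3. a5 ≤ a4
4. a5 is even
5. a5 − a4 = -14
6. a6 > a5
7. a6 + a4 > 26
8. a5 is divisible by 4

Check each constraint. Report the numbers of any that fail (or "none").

Constraint 8 does not hold.

1. a5 = 2 is in {-1, 1, 2, 3} — holds.
2. 2 / 2 = 1, so 2 divides 2 — holds.
3. a5 = 2, a4 = 16; 2 ≤ 16 — holds.
4. a5 = 2 is even — holds.
5. a5 − a4 = 2 − 16 = -14 — holds.
6. a6 = 12, a5 = 2; 12 > 2 — holds.
7. a6 + a4 = 12 + 16 = 28; 28 > 26 — holds.
8. 2 = 4×0 + 2, so 4 does not divide 2 — fails.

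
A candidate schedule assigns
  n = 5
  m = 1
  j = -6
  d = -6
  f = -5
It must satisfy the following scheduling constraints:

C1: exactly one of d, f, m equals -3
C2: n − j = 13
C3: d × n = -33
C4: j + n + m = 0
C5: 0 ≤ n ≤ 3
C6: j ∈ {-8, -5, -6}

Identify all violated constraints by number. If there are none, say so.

C1: d=-6, f=-5, m=1; 0 of them equal -3, not exactly one — violated.
C2: n − j = 5 − (-6) = 11, not 13 — violated.
C3: d × n = -6 × 5 = -30, not -33 — violated.
C4: j + n + m = -6 + 5 + 1 = 0 — satisfied.
C5: n = 5 is outside [0, 3] — violated.
C6: j = -6 is in {-8, -5, -6} — satisfied.

Constraints 1, 2, 3, 5 do not hold.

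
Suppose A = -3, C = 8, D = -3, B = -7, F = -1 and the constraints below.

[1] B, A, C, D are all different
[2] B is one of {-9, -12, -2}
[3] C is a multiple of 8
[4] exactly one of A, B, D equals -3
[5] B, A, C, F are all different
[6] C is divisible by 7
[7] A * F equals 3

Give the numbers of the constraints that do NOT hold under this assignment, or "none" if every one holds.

[1] A = D = -3, not all different  false
[2] B = -7 is not in {-9, -12, -2}  false
[3] 8 / 8 = 1, so 8 divides 8  true
[4] A=-3, B=-7, D=-3; 2 of them equal -3, not exactly one  false
[5] values -7, -3, 8, -1 are pairwise distinct  true
[6] 8 = 7*1 + 1, so 7 does not divide 8  false
[7] A * F = -3 * (-1) = 3  true

The assignment fails constraints 1, 2, 4, 6.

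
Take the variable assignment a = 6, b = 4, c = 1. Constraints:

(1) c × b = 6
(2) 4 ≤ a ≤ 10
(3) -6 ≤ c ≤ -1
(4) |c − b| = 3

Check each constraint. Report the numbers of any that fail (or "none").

(1) c × b = 1 × 4 = 4, not 6  ✗
(2) a = 6 lies in [4, 10]  ✓
(3) c = 1 is outside [-6, -1]  ✗
(4) |1 − 4| = 3  ✓

Constraints 1 and 3 do not hold.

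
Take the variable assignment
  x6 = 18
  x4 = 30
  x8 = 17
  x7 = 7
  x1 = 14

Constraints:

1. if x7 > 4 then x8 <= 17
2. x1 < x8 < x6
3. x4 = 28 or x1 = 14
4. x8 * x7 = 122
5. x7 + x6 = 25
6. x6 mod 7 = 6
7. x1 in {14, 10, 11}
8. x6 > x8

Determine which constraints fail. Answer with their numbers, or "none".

1. x7 = 7 > 4, so we need x8 ≤ 17; x8 = 17 ≤ 17  holds
2. values 14 < 17 < 18  holds
3. x4 = 30 ≠ 28, but x1 = 14 = 14 (second disjunct)  holds
4. x8 * x7 = 17 * 7 = 119, not 122  fails
5. x7 + x6 = 7 + 18 = 25  holds
6. 18 mod 7 = 4, not 6  fails
7. x1 = 14 is in {14, 10, 11}  holds
8. x6 = 18, x8 = 17; 18 > 17  holds

No — constraints 4 and 6 are not satisfied.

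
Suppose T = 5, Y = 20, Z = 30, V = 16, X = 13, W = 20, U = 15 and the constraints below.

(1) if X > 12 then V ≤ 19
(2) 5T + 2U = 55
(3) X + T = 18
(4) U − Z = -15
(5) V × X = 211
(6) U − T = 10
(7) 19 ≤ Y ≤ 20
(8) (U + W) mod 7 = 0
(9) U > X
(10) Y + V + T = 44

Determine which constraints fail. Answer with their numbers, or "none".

(1) X = 13 > 12, so we need V ≤ 19; V = 16 ≤ 19 — holds.
(2) 5T + 2U = 5(5) + 2(15) = 55 — holds.
(3) X + T = 13 + 5 = 18 — holds.
(4) U − Z = 15 − 30 = -15 — holds.
(5) V × X = 16 × 13 = 208, not 211 — does not hold.
(6) U − T = 15 − 5 = 10 — holds.
(7) Y = 20 lies in [19, 20] — holds.
(8) U + W = 35; 35 mod 7 = 0 — holds.
(9) U = 15, X = 13; 15 > 13 — holds.
(10) Y + V + T = 20 + 16 + 5 = 41, not 44 — does not hold.

Violated: 5, 10.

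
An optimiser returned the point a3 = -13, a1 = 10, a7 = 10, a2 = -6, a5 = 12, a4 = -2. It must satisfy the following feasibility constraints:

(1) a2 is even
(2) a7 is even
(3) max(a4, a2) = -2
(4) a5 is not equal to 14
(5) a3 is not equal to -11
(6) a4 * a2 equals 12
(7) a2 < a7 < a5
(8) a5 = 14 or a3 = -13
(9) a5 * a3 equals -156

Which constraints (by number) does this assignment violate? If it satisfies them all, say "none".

All constraints are satisfied.

(1) a2 = -6 is even — OK.
(2) a7 = 10 is even — OK.
(3) max(-2, -6) = -2 — OK.
(4) a5 = 12, and 12 ≠ 14 — OK.
(5) a3 = -13, and -13 ≠ -11 — OK.
(6) a4 * a2 = -2 * (-6) = 12 — OK.
(7) values -6 < 10 < 12 — OK.
(8) a5 = 12 ≠ 14, but a3 = -13 = -13 (second disjunct) — OK.
(9) a5 * a3 = 12 * (-13) = -156 — OK.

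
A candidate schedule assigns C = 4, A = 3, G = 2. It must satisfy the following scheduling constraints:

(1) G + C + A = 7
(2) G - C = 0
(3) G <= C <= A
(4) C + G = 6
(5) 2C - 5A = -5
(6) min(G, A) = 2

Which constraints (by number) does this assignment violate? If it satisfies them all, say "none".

Constraints 1, 2, 3, and 5 are violated.

(1) G + C + A = 2 + 4 + 3 = 9, not 7 — violated.
(2) G - C = 2 - 4 = -2, not 0 — violated.
(3) values 2, 4, 3; C = 4 is not <= A = 3 — violated.
(4) C + G = 4 + 2 = 6 — satisfied.
(5) 2C - 5A = 2(4) - 5(3) = -7, not -5 — violated.
(6) min(2, 3) = 2 — satisfied.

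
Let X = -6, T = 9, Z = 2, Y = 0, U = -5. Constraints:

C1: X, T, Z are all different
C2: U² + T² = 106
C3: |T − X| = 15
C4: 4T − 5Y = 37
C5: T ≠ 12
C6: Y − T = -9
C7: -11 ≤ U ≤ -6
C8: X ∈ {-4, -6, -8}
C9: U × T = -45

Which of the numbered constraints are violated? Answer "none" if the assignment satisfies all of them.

No — constraints 4 and 7 are not satisfied.

C1: values -6, 9, 2 are pairwise distinct  holds
C2: U² + T² = (-5)² + 9² = 25 + 81 = 106  holds
C3: |9 − (-6)| = 15  holds
C4: 4T − 5Y = 4(9) − 5(0) = 36, not 37  fails
C5: T = 9, and 9 ≠ 12  holds
C6: Y − T = 0 − 9 = -9  holds
C7: U = -5 is outside [-11, -6]  fails
C8: X = -6 is in {-4, -6, -8}  holds
C9: U × T = -5 × 9 = -45  holds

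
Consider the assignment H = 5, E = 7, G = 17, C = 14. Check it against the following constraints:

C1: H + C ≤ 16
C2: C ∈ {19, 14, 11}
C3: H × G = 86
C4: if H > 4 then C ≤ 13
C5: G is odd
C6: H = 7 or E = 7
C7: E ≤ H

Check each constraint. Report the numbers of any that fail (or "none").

Violated: 1, 3, 4, 7.

C1: H + C = 5 + 14 = 19; 19 > 16, bound 16 not met — fails.
C2: C = 14 is in {19, 14, 11} — holds.
C3: H × G = 5 × 17 = 85, not 86 — fails.
C4: H = 5 > 4, so we need C ≤ 13; but C = 14 > 13 — fails.
C5: G = 17 is odd — holds.
C6: H = 5 ≠ 7, but E = 7 = 7 (second disjunct) — holds.
C7: E = 7, H = 5; 7 > 5 (want ≤) — fails.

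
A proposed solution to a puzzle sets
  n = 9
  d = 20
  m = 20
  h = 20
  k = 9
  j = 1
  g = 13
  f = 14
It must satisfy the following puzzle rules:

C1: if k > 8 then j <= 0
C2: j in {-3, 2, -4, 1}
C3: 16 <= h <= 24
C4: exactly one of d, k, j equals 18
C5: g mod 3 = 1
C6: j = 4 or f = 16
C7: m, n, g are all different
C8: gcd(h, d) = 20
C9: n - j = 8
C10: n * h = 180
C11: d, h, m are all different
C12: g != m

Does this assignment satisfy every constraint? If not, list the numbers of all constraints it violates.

C1: k = 9 > 8, so we need j ≤ 0; but j = 1 > 0  false
C2: j = 1 is in {-3, 2, -4, 1}  true
C3: h = 20 lies in [16, 24]  true
C4: d=20, k=9, j=1; 0 of them equal 18, not exactly one  false
C5: 13 mod 3 = 1  true
C6: j = 1 ≠ 4 and f = 14 ≠ 16; both disjuncts false  false
C7: values 20, 9, 13 are pairwise distinct  true
C8: gcd(20, 20) = 20  true
C9: n - j = 9 - 1 = 8  true
C10: n * h = 9 * 20 = 180  true
C11: d = h = 20, not all different  false
C12: g = 13, m = 20; distinct  true

Constraints 1, 4, 6, 11 are violated.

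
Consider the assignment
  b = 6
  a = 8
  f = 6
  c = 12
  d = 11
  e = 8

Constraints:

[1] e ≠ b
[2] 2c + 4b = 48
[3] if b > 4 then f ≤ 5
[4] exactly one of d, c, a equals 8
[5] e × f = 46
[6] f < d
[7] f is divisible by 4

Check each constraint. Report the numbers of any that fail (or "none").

Constraints 3, 5, 7 do not hold.

[1] e = 8, b = 6; distinct — holds.
[2] 2c + 4b = 2(12) + 4(6) = 48 — holds.
[3] b = 6 > 4, so we need f ≤ 5; but f = 6 > 5 — does not hold.
[4] d=11, c=12, a=8; 1 of them equals 8 — holds.
[5] e × f = 8 × 6 = 48, not 46 — does not hold.
[6] f = 6, d = 11; 6 < 11 — holds.
[7] 6 = 4×1 + 2, so 4 does not divide 6 — does not hold.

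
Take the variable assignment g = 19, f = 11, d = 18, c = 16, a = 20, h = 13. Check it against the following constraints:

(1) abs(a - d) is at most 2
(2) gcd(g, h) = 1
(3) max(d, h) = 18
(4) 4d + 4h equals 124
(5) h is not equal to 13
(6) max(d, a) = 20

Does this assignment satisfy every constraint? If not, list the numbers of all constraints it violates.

(1) abs(20 - 18) = 2; 2 ≤ 2 — OK.
(2) gcd(19, 13) = 1 — OK.
(3) max(18, 13) = 18 — OK.
(4) 4d + 4h = 4(18) + 4(13) = 124 — OK.
(5) h = 13, but 13 is required to differ — violated.
(6) max(18, 20) = 20 — OK.

Constraint 5 does not hold.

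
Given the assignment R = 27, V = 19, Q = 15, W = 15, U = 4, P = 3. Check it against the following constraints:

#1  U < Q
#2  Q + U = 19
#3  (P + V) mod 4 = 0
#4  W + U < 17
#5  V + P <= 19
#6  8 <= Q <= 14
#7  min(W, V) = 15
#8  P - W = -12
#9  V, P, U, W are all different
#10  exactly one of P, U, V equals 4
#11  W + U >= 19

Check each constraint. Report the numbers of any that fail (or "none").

The assignment fails constraints 3, 4, 5, and 6.

#1 U = 4, Q = 15; 4 < 15 — holds.
#2 Q + U = 15 + 4 = 19 — holds.
#3 P + V = 22; 22 mod 4 = 2, not 0 — fails.
#4 W + U = 15 + 4 = 19; 19 ≥ 17, bound 17 not met — fails.
#5 V + P = 19 + 3 = 22; 22 > 19, bound 19 not met — fails.
#6 Q = 15 is outside [8, 14] — fails.
#7 min(15, 19) = 15 — holds.
#8 P - W = 3 - 15 = -12 — holds.
#9 values 19, 3, 4, 15 are pairwise distinct — holds.
#10 P=3, U=4, V=19; 1 of them equals 4 — holds.
#11 W + U = 15 + 4 = 19; 19 ≥ 19 — holds.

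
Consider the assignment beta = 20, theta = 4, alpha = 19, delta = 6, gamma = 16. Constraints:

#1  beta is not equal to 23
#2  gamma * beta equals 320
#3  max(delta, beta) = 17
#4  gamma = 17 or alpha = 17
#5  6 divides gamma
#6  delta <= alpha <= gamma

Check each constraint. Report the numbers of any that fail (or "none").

Constraints 3, 4, 5, 6 are violated.

#1 beta = 20, and 20 ≠ 23  ✓
#2 gamma * beta = 16 * 20 = 320  ✓
#3 max(6, 20) = 20, not 17  ✗
#4 gamma = 16 ≠ 17 and alpha = 19 ≠ 17; both disjuncts false  ✗
#5 16 = 6*2 + 4, so 6 does not divide 16  ✗
#6 values 6, 19, 16; alpha = 19 is not <= gamma = 16  ✗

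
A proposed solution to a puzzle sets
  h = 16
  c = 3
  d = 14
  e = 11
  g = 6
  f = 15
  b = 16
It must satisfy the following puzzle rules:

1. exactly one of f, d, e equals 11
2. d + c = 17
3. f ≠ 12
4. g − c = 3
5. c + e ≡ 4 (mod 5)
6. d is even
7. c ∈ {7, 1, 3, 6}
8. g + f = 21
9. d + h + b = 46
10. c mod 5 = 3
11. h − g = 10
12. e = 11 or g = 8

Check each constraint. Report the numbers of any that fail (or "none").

1. f=15, d=14, e=11; 1 of them equals 11  ✔
2. d + c = 14 + 3 = 17  ✔
3. f = 15, and 15 ≠ 12  ✔
4. g − c = 6 − 3 = 3  ✔
5. c + e = 14; 14 mod 5 = 4  ✔
6. d = 14 is even  ✔
7. c = 3 is in {7, 1, 3, 6}  ✔
8. g + f = 6 + 15 = 21  ✔
9. d + h + b = 14 + 16 + 16 = 46  ✔
10. 3 mod 5 = 3  ✔
11. h − g = 16 − 6 = 10  ✔
12. e = 11 = 11 (first disjunct)  ✔

The assignment satisfies every constraint.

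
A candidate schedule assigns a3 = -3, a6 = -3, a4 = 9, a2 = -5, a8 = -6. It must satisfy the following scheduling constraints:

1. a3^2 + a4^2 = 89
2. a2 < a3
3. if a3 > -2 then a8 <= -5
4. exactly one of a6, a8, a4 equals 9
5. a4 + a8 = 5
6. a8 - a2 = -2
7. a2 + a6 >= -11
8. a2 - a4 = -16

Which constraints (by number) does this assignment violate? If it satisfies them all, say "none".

Constraints 1, 5, 6, and 8 are violated.

1. a3^2 + a4^2 = (-3)^2 + 9^2 = 9 + 81 = 90, not 89  false
2. a2 = -5, a3 = -3; -5 < -3  true
3. a3 = -3, not > -2; antecedent false, conditional vacuously true  true
4. a6=-3, a8=-6, a4=9; 1 of them equals 9  true
5. a4 + a8 = 9 + (-6) = 3, not 5  false
6. a8 - a2 = -6 - (-5) = -1, not -2  false
7. a2 + a6 = -5 + (-3) = -8; -8 ≥ -11  true
8. a2 - a4 = -5 - 9 = -14, not -16  false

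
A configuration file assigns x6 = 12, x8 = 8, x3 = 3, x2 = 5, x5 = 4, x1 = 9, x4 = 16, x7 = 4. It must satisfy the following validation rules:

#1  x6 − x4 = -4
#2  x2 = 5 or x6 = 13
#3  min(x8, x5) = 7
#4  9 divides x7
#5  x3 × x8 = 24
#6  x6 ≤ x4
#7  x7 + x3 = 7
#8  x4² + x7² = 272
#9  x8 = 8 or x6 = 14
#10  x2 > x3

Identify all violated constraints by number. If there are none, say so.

The assignment fails constraints 3 and 4.

#1 x6 − x4 = 12 − 16 = -4 — holds.
#2 x2 = 5 = 5 (first disjunct) — holds.
#3 min(8, 4) = 4, not 7 — does not hold.
#4 4 = 9×0 + 4, so 9 does not divide 4 — does not hold.
#5 x3 × x8 = 3 × 8 = 24 — holds.
#6 x6 = 12, x4 = 16; 12 ≤ 16 — holds.
#7 x7 + x3 = 4 + 3 = 7 — holds.
#8 x4² + x7² = 16² + 4² = 256 + 16 = 272 — holds.
#9 x8 = 8 = 8 (first disjunct) — holds.
#10 x2 = 5, x3 = 3; 5 > 3 — holds.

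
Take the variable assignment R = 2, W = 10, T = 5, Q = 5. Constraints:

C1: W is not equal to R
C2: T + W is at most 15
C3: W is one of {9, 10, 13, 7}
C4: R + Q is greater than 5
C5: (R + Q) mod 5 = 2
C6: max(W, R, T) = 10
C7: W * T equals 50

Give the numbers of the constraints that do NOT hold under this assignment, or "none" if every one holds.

C1: W = 10, R = 2; distinct — satisfied.
C2: T + W = 5 + 10 = 15; 15 ≤ 15 — satisfied.
C3: W = 10 is in {9, 10, 13, 7} — satisfied.
C4: R + Q = 2 + 5 = 7; 7 > 5 — satisfied.
C5: R + Q = 7; 7 mod 5 = 2 — satisfied.
C6: max(10, 2, 5) = 10 — satisfied.
C7: W * T = 10 * 5 = 50 — satisfied.

None — every constraint holds.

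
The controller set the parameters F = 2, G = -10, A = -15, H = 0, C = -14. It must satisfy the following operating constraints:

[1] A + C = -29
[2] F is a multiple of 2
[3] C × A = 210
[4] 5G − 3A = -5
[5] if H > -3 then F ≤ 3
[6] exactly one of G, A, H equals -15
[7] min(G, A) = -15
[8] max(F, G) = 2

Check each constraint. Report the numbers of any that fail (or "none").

[1] A + C = -15 + (-14) = -29 — holds.
[2] 2 / 2 = 1, so 2 divides 2 — holds.
[3] C × A = -14 × (-15) = 210 — holds.
[4] 5G − 3A = 5(-10) − 3(-15) = -5 — holds.
[5] H = 0 > -3, so we need F ≤ 3; F = 2 ≤ 3 — holds.
[6] G=-10, A=-15, H=0; 1 of them equals -15 — holds.
[7] min(-10, -15) = -15 — holds.
[8] max(2, -10) = 2 — holds.

All constraints are satisfied.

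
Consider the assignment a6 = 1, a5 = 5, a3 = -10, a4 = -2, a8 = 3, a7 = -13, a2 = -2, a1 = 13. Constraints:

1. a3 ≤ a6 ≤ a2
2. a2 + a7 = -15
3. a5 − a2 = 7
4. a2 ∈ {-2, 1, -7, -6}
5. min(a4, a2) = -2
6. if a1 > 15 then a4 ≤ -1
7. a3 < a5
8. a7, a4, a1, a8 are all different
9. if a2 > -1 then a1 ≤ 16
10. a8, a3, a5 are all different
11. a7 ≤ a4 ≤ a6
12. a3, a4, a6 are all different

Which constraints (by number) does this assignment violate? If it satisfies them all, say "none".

No — constraint 1 is not satisfied.

1. values -10, 1, -2; a6 = 1 is not ≤ a2 = -2  fails
2. a2 + a7 = -2 + (-13) = -15  holds
3. a5 − a2 = 5 − (-2) = 7  holds
4. a2 = -2 is in {-2, 1, -7, -6}  holds
5. min(-2, -2) = -2  holds
6. a1 = 13, not > 15; antecedent false, conditional vacuously true  holds
7. a3 = -10, a5 = 5; -10 < 5  holds
8. values -13, -2, 13, 3 are pairwise distinct  holds
9. a2 = -2, not > -1; antecedent false, conditional vacuously true  holds
10. values 3, -10, 5 are pairwise distinct  holds
11. values -13 ≤ -2 ≤ 1  holds
12. values -10, -2, 1 are pairwise distinct  holds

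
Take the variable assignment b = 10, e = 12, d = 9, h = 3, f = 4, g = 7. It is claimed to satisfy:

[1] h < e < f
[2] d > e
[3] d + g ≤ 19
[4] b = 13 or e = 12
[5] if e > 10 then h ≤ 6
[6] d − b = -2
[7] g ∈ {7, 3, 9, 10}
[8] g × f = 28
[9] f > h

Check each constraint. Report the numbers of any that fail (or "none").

Constraints 1, 2, and 6 do not hold.

[1] values 3, 12, 4; e = 12 is not < f = 4  no
[2] d = 9, e = 12; 9 ≤ 12 (want >)  no
[3] d + g = 9 + 7 = 16; 16 ≤ 19  yes
[4] b = 10 ≠ 13, but e = 12 = 12 (second disjunct)  yes
[5] e = 12 > 10, so we need h ≤ 6; h = 3 ≤ 6  yes
[6] d − b = 9 − 10 = -1, not -2  no
[7] g = 7 is in {7, 3, 9, 10}  yes
[8] g × f = 7 × 4 = 28  yes
[9] f = 4, h = 3; 4 > 3  yes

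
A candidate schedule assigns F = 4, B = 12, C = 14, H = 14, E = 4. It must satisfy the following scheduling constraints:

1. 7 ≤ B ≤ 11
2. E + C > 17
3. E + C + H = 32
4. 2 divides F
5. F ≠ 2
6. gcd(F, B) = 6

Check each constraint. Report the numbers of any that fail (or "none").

Constraints 1, 6 do not hold.

1. B = 12 is outside [7, 11] — fails.
2. E + C = 4 + 14 = 18; 18 > 17 — holds.
3. E + C + H = 4 + 14 + 14 = 32 — holds.
4. 4 / 2 = 2, so 2 divides 4 — holds.
5. F = 4, and 4 ≠ 2 — holds.
6. gcd(4, 12) = 4, not 6 — fails.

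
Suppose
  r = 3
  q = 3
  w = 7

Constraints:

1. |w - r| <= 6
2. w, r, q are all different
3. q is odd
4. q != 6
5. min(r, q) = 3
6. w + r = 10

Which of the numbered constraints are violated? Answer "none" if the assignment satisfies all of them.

Constraint 2 does not hold.

1. |7 - 3| = 4; 4 ≤ 6  ✔
2. r = q = 3, not all different  ✘
3. q = 3 is odd  ✔
4. q = 3, and 3 ≠ 6  ✔
5. min(3, 3) = 3  ✔
6. w + r = 7 + 3 = 10  ✔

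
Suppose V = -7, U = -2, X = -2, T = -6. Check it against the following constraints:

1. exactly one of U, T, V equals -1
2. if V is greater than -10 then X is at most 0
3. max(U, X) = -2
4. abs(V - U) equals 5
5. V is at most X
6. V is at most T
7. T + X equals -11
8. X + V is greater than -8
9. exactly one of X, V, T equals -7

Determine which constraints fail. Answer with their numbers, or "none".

1. U=-2, T=-6, V=-7; 0 of them equal -1, not exactly one  no
2. V = -7 > -10, so we need X ≤ 0; X = -2 ≤ 0  yes
3. max(-2, -2) = -2  yes
4. abs(-7 - (-2)) = 5  yes
5. V = -7, X = -2; -7 ≤ -2  yes
6. V = -7, T = -6; -7 ≤ -6  yes
7. T + X = -6 + (-2) = -8, not -11  no
8. X + V = -2 + (-7) = -9; -9 ≤ -8, bound -8 not met  no
9. X=-2, V=-7, T=-6; 1 of them equals -7  yes

Constraints 1, 7, and 8 are violated.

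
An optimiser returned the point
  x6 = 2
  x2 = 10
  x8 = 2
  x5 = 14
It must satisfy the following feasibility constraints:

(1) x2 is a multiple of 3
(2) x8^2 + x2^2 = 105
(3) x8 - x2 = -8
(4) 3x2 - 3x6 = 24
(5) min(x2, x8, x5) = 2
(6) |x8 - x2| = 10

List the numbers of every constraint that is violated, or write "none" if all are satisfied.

The assignment fails constraints 1, 2, and 6.

(1) 10 = 3*3 + 1, so 3 does not divide 10 — violated.
(2) x8^2 + x2^2 = 2^2 + 10^2 = 4 + 100 = 104, not 105 — violated.
(3) x8 - x2 = 2 - 10 = -8 — OK.
(4) 3x2 - 3x6 = 3(10) - 3(2) = 24 — OK.
(5) min(10, 2, 14) = 2 — OK.
(6) |2 - 10| = 8, not 10 — violated.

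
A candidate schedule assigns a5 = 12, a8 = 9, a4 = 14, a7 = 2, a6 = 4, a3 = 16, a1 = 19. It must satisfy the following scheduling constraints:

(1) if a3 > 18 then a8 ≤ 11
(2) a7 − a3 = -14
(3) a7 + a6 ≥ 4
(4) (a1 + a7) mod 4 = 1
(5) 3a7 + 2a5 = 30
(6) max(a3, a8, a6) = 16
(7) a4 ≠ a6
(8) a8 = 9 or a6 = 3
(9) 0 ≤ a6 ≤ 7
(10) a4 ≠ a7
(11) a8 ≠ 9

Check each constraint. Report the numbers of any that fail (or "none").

(1) a3 = 16, not > 18; antecedent false, conditional vacuously true  true
(2) a7 − a3 = 2 − 16 = -14  true
(3) a7 + a6 = 2 + 4 = 6; 6 ≥ 4  true
(4) a1 + a7 = 21; 21 mod 4 = 1  true
(5) 3a7 + 2a5 = 3(2) + 2(12) = 30  true
(6) max(16, 9, 4) = 16  true
(7) a4 = 14, a6 = 4; distinct  true
(8) a8 = 9 = 9 (first disjunct)  true
(9) a6 = 4 lies in [0, 7]  true
(10) a4 = 14, a7 = 2; distinct  true
(11) a8 = 9, but 9 is required to differ  false

The assignment fails constraint 11.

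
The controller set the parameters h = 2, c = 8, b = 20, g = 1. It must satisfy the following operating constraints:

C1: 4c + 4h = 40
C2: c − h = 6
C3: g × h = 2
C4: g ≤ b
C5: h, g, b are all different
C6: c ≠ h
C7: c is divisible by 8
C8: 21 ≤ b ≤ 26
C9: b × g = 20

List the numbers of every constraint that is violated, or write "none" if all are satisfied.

Violated: 8.

C1: 4c + 4h = 4(8) + 4(2) = 40  OK
C2: c − h = 8 − 2 = 6  OK
C3: g × h = 1 × 2 = 2  OK
C4: g = 1, b = 20; 1 ≤ 20  OK
C5: values 2, 1, 20 are pairwise distinct  OK
C6: c = 8, h = 2; distinct  OK
C7: 8 / 8 = 1, so 8 divides 8  OK
C8: b = 20 is outside [21, 26]  FAIL
C9: b × g = 20 × 1 = 20  OK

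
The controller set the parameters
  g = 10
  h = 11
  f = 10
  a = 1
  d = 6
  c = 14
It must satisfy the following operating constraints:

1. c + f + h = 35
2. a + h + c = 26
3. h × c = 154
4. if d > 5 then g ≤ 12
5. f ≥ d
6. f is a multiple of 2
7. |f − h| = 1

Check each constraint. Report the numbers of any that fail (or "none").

None — every constraint holds.

1. c + f + h = 14 + 10 + 11 = 35  holds
2. a + h + c = 1 + 11 + 14 = 26  holds
3. h × c = 11 × 14 = 154  holds
4. d = 6 > 5, so we need g ≤ 12; g = 10 ≤ 12  holds
5. f = 10, d = 6; 10 ≥ 6  holds
6. 10 / 2 = 5, so 2 divides 10  holds
7. |10 − 11| = 1  holds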